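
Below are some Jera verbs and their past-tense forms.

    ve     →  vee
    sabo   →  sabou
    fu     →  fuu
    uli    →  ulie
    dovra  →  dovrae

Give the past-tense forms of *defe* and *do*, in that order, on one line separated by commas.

defee, dou

The suffix is conditioned by the last vowel: -u when the last vowel of the stem is a rounded vowel (*sabo*, *fu*); -e when the last vowel of the stem is an unrounded vowel (*ve*, *uli*, *dovra*).
*defe* — last vowel /e/ (an unrounded vowel) → -e → *defee*.
Since the last vowel of *do* is /o/ (a rounded vowel), it takes -u, giving *dou*.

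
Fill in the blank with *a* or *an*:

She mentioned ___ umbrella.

The indefinite article is chosen by the initial *sound* of the following word, not its spelling.
*umbrella* begins with the sound /ʌ/ (u pronounced /ʌ/) — a vowel sound.
So the article is *an*: She mentioned an umbrella.

an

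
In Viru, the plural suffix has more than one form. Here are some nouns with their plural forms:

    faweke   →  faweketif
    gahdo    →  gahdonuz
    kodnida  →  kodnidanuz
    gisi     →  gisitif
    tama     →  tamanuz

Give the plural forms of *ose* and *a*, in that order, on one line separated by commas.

The pattern is front/back vowel harmony: -tif when the last vowel of the stem is a front vowel (*faweke*, *gisi*); -nuz when the last vowel of the stem is a back vowel (*gahdo*, *kodnida*, *tama*).
*ose* — last vowel /e/ (a front vowel) → -tif → *osetif*.
*a*: last vowel = /a/, a back vowel → -nuz → *anuz*.

osetif, anuz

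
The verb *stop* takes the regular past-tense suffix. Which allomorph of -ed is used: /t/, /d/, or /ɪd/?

/t/

The stem *stop* ends in a voiceless consonant other than /t/.
The -ed suffix is realized as /ɪd/ after /t, d/; as /t/ after other voiceless consonants; and as /d/ after other voiced sounds.
So -ed on *stop* is pronounced /t/.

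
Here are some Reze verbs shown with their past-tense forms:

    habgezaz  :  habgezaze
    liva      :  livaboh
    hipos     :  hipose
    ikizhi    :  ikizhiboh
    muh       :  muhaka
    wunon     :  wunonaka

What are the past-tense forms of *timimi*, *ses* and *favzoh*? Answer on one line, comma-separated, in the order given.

timimiboh, sese, favzohaka

The pattern is sibilance of the final sound: -e when the stem ends in a sibilant (*habgezaz*, *hipos*); -aka when the stem ends in a non-sibilant consonant (*muh*, *wunon*); -boh when the stem ends in a vowel (*liva*, *ikizhi*).
The final sound of *timimi* is /i/, which is a vowel, so the suffix is -boh, giving *timimiboh*.
The final sound of *ses* is /s/, which is a sibilant, so the suffix is -e, giving *sese*.
Since the final sound of *favzoh* is /h/ (a non-sibilant consonant), it takes -aka, giving *favzohaka*.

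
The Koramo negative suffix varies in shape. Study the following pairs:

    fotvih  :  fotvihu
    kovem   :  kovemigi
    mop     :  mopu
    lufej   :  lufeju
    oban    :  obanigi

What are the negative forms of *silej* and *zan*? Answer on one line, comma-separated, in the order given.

sileju, zanigi

The alternation tracks the final consonant of the stem — -igi when the stem ends in a nasal (*kovem*, *oban*); -u when the stem ends in a non-nasal consonant (*fotvih*, *mop*, *lufej*).
The final consonant of *silej* is /j/, which is non-nasal, so the suffix is -u, giving *sileju*.
The final consonant of *zan* is /n/, which is a nasal, so the suffix is -igi, giving *zanigi*.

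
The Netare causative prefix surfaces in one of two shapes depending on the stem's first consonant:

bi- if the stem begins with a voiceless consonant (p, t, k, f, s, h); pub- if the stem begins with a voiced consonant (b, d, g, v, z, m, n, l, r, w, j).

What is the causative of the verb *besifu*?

Since the first consonant of *besifu* is /b/ (voiced), it takes pub-, giving *pubbesifu*.

pubbesifu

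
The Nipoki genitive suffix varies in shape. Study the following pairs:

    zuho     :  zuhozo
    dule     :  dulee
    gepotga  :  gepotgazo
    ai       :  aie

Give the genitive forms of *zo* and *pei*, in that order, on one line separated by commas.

zozo, peie

The suffix is conditioned by the last vowel: -e when the last vowel of the stem is a front vowel (*dule*, *ai*); -zo when the last vowel of the stem is a back vowel (*zuho*, *gepotga*).
Since the last vowel of *zo* is /o/ (a back vowel), it takes -zo, giving *zozo*.
The last vowel of *pei* is /i/, which is a front vowel, so the suffix is -e, giving *peie*.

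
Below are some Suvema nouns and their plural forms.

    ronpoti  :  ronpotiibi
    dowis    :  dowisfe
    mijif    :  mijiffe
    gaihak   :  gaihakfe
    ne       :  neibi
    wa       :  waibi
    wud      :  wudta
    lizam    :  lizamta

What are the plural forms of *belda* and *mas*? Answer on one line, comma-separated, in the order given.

beldaibi, masfe

Looking at the final sound of each stem: -fe when the stem ends in a voiceless consonant (*dowis*, *mijif*, *gaihak*); -ta when the stem ends in a voiced consonant (*wud*, *lizam*); -ibi when the stem ends in a vowel (*ronpoti*, *ne*, *wa*).
*belda*: final sound = /a/, a vowel → -ibi → *beldaibi*.
*mas*: final sound = /s/, a voiceless consonant → -fe → *masfe*.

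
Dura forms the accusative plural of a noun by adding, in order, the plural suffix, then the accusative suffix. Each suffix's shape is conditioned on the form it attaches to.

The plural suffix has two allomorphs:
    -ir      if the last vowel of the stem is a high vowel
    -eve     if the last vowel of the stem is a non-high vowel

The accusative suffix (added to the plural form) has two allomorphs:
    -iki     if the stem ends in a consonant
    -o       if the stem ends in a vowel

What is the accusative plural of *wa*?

waeveo

*wa*: last vowel = /a/, a non-high vowel → -eve → *waeve*.
The plural form *waeve*: final sound = /e/, a vowel → -o → *waeveo*.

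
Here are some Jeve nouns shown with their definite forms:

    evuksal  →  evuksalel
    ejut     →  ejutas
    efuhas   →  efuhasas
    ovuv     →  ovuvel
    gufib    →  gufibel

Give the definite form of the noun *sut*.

sutas

The alternation tracks the final consonant of the stem — -as when the stem ends in a voiceless consonant (*ejut*, *efuhas*); -el when the stem ends in a voiced consonant (*evuksal*, *ovuv*, *gufib*).
*sut*: final consonant = /t/, voiceless → -as → *sutas*.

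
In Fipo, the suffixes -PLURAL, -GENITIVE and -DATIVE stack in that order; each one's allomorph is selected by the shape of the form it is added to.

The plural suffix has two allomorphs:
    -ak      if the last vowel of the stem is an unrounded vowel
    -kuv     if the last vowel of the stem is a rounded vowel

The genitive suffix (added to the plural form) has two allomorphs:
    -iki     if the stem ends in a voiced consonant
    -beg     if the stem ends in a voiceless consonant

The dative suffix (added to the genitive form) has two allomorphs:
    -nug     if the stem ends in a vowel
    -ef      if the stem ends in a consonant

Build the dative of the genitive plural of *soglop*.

soglopkuvikinug

The last vowel of *soglop* is /o/, which is a rounded vowel, so the plural suffix is -kuv, giving *soglopkuv*.
The plural form *soglopkuv*: final consonant = /v/, voiced → -iki → *soglopkuviki*.
The genitive form *soglopkuviki*: final sound = /i/, a vowel → -nug → *soglopkuvikinug*.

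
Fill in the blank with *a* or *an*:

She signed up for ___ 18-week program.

an

The indefinite article is chosen by the initial *sound* of the following word, not its spelling.
The number *18* is spoken "eighteen", beginning with /ˌeɪˈtiːn/ — a vowel sound.
So the article is *an*: She signed up for an 18-week program.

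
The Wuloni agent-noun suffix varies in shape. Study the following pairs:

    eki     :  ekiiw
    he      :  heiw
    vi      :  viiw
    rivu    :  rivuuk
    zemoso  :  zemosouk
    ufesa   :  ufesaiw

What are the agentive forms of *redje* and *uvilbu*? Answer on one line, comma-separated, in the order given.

redjeiw, uvilbuuk

The pattern is rounding harmony: -uk when the last vowel of the stem is a rounded vowel (*rivu*, *zemoso*); -iw when the last vowel of the stem is an unrounded vowel (*eki*, *he*, *vi*, *ufesa*).
*redje*: last vowel = /e/, an unrounded vowel → -iw → *redjeiw*.
The last vowel of *uvilbu* is /u/, which is a rounded vowel, so the suffix is -uk, giving *uvilbuuk*.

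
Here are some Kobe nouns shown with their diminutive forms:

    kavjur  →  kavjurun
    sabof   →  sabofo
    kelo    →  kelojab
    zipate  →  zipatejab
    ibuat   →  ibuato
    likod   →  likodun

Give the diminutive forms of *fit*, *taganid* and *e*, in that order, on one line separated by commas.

fito, taganidun, ejab

The suffix is conditioned by the final sound: -o when the stem ends in a voiceless consonant (*sabof*, *ibuat*); -un when the stem ends in a voiced consonant (*kavjur*, *likod*); -jab when the stem ends in a vowel (*kelo*, *zipate*).
*fit* — final sound /t/ (a voiceless consonant) → -o → *fito*.
The final sound of *taganid* is /d/, which is a voiced consonant, so the suffix is -un, giving *taganidun*.
The final sound of *e* is /e/, which is a vowel, so the suffix is -jab, giving *ejab*.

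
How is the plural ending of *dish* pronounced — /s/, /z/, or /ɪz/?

The stem *dish* ends in a sibilant (/s, z, ʃ, ʒ, tʃ, dʒ/).
The plural suffix surfaces as /ɪz/ after sibilants, /s/ after other voiceless consonants, and /z/ after other voiced sounds.
So the plural -s on *dish* is pronounced /ɪz/.

/ɪz/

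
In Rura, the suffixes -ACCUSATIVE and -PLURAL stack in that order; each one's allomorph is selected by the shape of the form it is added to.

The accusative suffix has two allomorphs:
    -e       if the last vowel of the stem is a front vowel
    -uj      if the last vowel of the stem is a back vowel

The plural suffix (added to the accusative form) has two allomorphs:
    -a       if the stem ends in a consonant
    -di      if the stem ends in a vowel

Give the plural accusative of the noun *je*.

Since the last vowel of *je* is /e/ (a front vowel), it takes -e, giving *jee*.
The accusative form *jee* — final sound /e/ (a vowel) → -di → *jeedi*.

jeedi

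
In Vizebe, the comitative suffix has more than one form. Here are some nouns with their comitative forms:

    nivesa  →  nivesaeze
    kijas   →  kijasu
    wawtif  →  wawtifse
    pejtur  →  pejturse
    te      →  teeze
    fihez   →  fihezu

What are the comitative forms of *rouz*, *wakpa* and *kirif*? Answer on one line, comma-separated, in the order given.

rouzu, wakpaeze, kirifse

The suffix is conditioned by the final sound: -u when the stem ends in a sibilant (*kijas*, *fihez*); -se when the stem ends in a non-sibilant consonant (*wawtif*, *pejtur*); -eze when the stem ends in a vowel (*nivesa*, *te*).
The final sound of *rouz* is /z/, which is a sibilant, so the suffix is -u, giving *rouzu*.
*wakpa*: final sound = /a/, a vowel → -eze → *wakpaeze*.
*kirif*: final sound = /f/, a non-sibilant consonant → -se → *kirifse*.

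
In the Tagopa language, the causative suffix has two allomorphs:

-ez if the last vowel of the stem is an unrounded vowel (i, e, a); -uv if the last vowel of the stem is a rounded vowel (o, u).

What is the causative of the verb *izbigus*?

*izbigus* — last vowel /u/ (a rounded vowel) → -uv → *izbigusuv*.

izbigusuv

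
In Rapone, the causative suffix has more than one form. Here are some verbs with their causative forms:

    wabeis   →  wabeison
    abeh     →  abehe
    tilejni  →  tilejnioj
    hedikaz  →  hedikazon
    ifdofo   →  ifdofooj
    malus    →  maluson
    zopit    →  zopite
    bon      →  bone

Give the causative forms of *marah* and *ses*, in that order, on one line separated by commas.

marahe, seson

The pattern is sibilance of the final sound: -on when the stem ends in a sibilant (*wabeis*, *hedikaz*, *malus*); -e when the stem ends in a non-sibilant consonant (*abeh*, *zopit*, *bon*); -oj when the stem ends in a vowel (*tilejni*, *ifdofo*).
The final sound of *marah* is /h/, which is a non-sibilant consonant, so the suffix is -e, giving *marahe*.
Since the final sound of *ses* is /s/ (a sibilant), it takes -on, giving *seson*.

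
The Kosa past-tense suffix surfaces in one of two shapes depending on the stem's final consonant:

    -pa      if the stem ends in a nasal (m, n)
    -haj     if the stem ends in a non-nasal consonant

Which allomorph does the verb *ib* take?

-haj

The final consonant of *ib* is /b/, which is non-nasal, so the suffix is -haj.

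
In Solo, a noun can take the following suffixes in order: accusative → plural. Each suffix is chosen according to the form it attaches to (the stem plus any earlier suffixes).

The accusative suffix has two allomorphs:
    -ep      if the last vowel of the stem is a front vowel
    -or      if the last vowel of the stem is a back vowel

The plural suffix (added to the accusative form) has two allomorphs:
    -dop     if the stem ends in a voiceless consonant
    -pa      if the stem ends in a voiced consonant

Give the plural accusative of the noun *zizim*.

Since the last vowel of *zizim* is /i/ (a front vowel), it takes -ep, giving *zizimep*.
The final consonant of the accusative form *zizimep* is /p/, which is voiceless, so the plural suffix is -dop, giving *zizimepdop*.

zizimepdop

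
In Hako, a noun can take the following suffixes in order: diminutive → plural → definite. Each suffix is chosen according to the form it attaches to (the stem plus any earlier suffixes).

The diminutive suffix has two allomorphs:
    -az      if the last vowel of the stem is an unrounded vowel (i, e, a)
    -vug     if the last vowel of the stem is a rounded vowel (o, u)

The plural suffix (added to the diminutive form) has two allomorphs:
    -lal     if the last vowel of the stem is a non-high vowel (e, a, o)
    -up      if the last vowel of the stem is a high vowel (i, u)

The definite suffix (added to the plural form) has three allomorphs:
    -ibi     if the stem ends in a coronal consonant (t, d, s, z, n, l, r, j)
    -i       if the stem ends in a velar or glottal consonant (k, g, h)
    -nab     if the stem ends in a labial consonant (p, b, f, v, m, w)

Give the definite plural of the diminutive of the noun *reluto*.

The last vowel of *reluto* is /o/, which is a rounded vowel, so the diminutive suffix is -vug, giving *relutovug*.
The last vowel of the diminutive form *relutovug* is /u/, which is a high vowel, so the plural suffix is -up, giving *relutovugup*.
The final consonant of the plural form *relutovugup* is /p/, which is labial, so the definite suffix is -nab, giving *relutovugupnab*.

relutovugupnab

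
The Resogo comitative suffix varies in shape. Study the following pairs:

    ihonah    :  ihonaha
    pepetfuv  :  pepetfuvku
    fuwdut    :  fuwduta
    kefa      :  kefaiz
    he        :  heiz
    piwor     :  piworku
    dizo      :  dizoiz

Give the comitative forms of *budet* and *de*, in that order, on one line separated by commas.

budeta, deiz

The alternation tracks the final sound of the stem — -a when the stem ends in a voiceless consonant (*ihonah*, *fuwdut*); -ku when the stem ends in a voiced consonant (*pepetfuv*, *piwor*); -iz when the stem ends in a vowel (*kefa*, *he*, *dizo*).
The final sound of *budet* is /t/, which is a voiceless consonant, so the suffix is -a, giving *budeta*.
Since the final sound of *de* is /e/ (a vowel), it takes -iz, giving *deiz*.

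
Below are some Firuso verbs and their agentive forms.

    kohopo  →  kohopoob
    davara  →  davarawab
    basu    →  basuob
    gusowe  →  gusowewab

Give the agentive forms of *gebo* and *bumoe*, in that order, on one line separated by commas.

geboob, bumoewab

The alternation tracks the last vowel of the stem — -ob when the last vowel of the stem is a rounded vowel (*kohopo*, *basu*); -wab when the last vowel of the stem is an unrounded vowel (*davara*, *gusowe*).
*gebo*: last vowel = /o/, a rounded vowel → -ob → *geboob*.
The last vowel of *bumoe* is /e/, which is an unrounded vowel, so the suffix is -wab, giving *bumoewab*.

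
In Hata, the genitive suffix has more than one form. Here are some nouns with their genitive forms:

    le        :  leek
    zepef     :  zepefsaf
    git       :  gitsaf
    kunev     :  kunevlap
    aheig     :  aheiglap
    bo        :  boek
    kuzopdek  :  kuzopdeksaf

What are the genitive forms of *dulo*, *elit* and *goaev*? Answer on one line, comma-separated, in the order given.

The alternation tracks the final sound of the stem — -saf when the stem ends in a voiceless consonant (*zepef*, *git*, *kuzopdek*); -lap when the stem ends in a voiced consonant (*kunev*, *aheig*); -ek when the stem ends in a vowel (*le*, *bo*).
*dulo* — final sound /o/ (a vowel) → -ek → *duloek*.
*elit*: final sound = /t/, a voiceless consonant → -saf → *elitsaf*.
*goaev*: final sound = /v/, a voiced consonant → -lap → *goaevlap*.

duloek, elitsaf, goaevlap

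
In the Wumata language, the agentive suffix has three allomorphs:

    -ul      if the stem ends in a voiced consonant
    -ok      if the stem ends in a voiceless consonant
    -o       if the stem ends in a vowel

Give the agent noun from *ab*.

abul

Since the final sound of *ab* is /b/ (a voiced consonant), it takes -ul, giving *abul*.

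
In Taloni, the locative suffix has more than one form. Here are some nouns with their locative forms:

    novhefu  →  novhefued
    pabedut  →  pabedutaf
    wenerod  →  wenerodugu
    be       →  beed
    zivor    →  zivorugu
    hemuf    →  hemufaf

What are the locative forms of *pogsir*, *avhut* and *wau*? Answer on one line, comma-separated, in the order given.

Looking at the final sound of each stem: -af when the stem ends in a voiceless consonant (*pabedut*, *hemuf*); -ugu when the stem ends in a voiced consonant (*wenerod*, *zivor*); -ed when the stem ends in a vowel (*novhefu*, *be*).
The final sound of *pogsir* is /r/, which is a voiced consonant, so the suffix is -ugu, giving *pogsirugu*.
*avhut*: final sound = /t/, a voiceless consonant → -af → *avhutaf*.
The final sound of *wau* is /u/, which is a vowel, so the suffix is -ed, giving *waued*.

pogsirugu, avhutaf, waued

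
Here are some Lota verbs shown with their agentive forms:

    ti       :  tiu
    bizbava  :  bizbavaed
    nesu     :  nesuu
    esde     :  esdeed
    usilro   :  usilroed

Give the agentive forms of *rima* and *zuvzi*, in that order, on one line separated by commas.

rimaed, zuvziu

Looking at the last vowel of each stem: -u when the last vowel of the stem is a high vowel (*ti*, *nesu*); -ed when the last vowel of the stem is a non-high vowel (*bizbava*, *esde*, *usilro*).
The last vowel of *rima* is /a/, which is a non-high vowel, so the suffix is -ed, giving *rimaed*.
*zuvzi* — last vowel /i/ (a high vowel) → -u → *zuvziu*.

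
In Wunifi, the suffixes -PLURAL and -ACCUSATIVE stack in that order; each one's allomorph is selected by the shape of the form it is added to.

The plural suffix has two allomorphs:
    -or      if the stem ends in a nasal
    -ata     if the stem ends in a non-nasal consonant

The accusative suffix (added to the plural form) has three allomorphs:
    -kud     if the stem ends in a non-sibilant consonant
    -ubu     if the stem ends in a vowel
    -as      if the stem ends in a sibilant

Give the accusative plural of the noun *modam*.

Since the final consonant of *modam* is /m/ (a nasal), it takes -or, giving *modamor*.
The plural form *modamor*: final sound = /r/, a non-sibilant consonant → -kud → *modamorkud*.

modamorkud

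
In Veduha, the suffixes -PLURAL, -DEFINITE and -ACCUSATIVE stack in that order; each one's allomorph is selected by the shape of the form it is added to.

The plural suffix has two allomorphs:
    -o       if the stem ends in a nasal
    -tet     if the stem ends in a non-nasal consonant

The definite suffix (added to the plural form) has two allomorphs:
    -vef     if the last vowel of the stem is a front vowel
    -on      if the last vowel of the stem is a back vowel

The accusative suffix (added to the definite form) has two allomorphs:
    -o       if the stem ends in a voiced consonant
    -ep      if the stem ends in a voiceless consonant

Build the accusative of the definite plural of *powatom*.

Since the final consonant of *powatom* is /m/ (a nasal), it takes -o, giving *powatomo*.
The plural form *powatomo* — last vowel /o/ (a back vowel) → -on → *powatomoon*.
The final consonant of the definite form *powatomoon* is /n/, which is voiced, so the accusative suffix is -o, giving *powatomoono*.

powatomoono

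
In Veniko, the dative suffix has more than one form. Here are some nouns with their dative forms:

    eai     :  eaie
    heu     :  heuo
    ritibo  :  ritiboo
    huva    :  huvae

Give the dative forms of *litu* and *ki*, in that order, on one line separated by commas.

lituo, kie

The pattern is rounding harmony: -o when the last vowel of the stem is a rounded vowel (*heu*, *ritibo*); -e when the last vowel of the stem is an unrounded vowel (*eai*, *huva*).
*litu*: last vowel = /u/, a rounded vowel → -o → *lituo*.
The last vowel of *ki* is /i/, which is an unrounded vowel, so the suffix is -e, giving *kie*.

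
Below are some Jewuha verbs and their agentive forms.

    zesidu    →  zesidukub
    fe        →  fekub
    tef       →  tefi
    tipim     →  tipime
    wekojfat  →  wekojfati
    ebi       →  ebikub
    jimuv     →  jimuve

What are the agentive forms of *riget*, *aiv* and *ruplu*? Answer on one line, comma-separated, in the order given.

rigeti, aive, ruplukub

Looking at the final sound of each stem: -i when the stem ends in a voiceless consonant (*tef*, *wekojfat*); -e when the stem ends in a voiced consonant (*tipim*, *jimuv*); -kub when the stem ends in a vowel (*zesidu*, *fe*, *ebi*).
Since the final sound of *riget* is /t/ (a voiceless consonant), it takes -i, giving *rigeti*.
*aiv*: final sound = /v/, a voiced consonant → -e → *aive*.
*ruplu*: final sound = /u/, a vowel → -kub → *ruplukub*.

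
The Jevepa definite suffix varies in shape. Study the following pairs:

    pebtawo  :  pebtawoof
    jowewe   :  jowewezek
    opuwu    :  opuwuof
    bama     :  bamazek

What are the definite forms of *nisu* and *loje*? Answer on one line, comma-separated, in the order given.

nisuof, lojezek

The alternation tracks the last vowel of the stem — -of when the last vowel of the stem is a rounded vowel (*pebtawo*, *opuwu*); -zek when the last vowel of the stem is an unrounded vowel (*jowewe*, *bama*).
*nisu* — last vowel /u/ (a rounded vowel) → -of → *nisuof*.
Since the last vowel of *loje* is /e/ (an unrounded vowel), it takes -zek, giving *lojezek*.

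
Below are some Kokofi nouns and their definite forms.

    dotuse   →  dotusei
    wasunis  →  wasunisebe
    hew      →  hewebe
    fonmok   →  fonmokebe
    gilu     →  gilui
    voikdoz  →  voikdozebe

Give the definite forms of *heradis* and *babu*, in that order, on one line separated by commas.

The pattern is consonant vs. vowel: -ebe when the stem ends in a consonant (*wasunis*, *hew*, *fonmok*, *voikdoz*); -i when the stem ends in a vowel (*dotuse*, *gilu*).
*heradis* — final sound /s/ (a consonant) → -ebe → *heradisebe*.
Since the final sound of *babu* is /u/ (a vowel), it takes -i, giving *babui*.

heradisebe, babui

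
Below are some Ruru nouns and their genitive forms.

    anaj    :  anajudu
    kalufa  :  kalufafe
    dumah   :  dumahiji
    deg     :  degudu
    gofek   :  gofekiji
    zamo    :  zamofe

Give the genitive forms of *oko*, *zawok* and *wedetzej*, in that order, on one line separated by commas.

okofe, zawokiji, wedetzejudu

Looking at the final sound of each stem: -iji when the stem ends in a voiceless consonant (*dumah*, *gofek*); -udu when the stem ends in a voiced consonant (*anaj*, *deg*); -fe when the stem ends in a vowel (*kalufa*, *zamo*).
*oko* — final sound /o/ (a vowel) → -fe → *okofe*.
*zawok*: final sound = /k/, a voiceless consonant → -iji → *zawokiji*.
*wedetzej*: final sound = /j/, a voiced consonant → -udu → *wedetzejudu*.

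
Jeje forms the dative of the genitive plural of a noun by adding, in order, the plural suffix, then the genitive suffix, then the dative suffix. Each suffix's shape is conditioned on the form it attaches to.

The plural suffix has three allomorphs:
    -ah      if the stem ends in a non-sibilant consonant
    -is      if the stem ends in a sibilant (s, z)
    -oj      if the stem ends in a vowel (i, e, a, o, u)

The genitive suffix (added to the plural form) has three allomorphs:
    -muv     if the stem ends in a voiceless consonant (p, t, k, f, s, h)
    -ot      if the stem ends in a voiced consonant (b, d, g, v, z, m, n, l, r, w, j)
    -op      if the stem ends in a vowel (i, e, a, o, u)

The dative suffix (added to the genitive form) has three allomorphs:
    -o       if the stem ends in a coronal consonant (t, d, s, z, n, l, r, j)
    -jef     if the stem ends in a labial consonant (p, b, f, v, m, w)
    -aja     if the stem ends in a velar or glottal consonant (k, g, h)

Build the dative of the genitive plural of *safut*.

*safut* — final sound /t/ (a non-sibilant consonant) → -ah → *safutah*.
The plural form *safutah*: final sound = /h/, a voiceless consonant → -muv → *safutahmuv*.
The genitive form *safutahmuv* — final consonant /v/ (labial) → -jef → *safutahmuvjef*.

safutahmuvjef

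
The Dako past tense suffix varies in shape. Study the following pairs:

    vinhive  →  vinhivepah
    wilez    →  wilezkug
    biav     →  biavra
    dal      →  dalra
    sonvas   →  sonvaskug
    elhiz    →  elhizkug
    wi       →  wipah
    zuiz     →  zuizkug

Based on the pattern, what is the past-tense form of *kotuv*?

kotuvra

Looking at the final sound of each stem: -kug when the stem ends in a sibilant (*wilez*, *sonvas*, *elhiz*, *zuiz*); -ra when the stem ends in a non-sibilant consonant (*biav*, *dal*); -pah when the stem ends in a vowel (*vinhive*, *wi*).
*kotuv* — final sound /v/ (a non-sibilant consonant) → -ra → *kotuvra*.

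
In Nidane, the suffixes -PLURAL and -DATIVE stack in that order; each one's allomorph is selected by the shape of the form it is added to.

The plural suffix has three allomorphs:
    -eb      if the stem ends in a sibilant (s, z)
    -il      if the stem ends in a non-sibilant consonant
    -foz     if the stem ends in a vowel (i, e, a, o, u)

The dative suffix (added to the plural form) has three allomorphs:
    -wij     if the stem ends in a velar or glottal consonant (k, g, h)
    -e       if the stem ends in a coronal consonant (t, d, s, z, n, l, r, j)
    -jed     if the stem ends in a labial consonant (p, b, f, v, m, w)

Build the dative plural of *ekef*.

ekefile

*ekef*: final sound = /f/, a non-sibilant consonant → -il → *ekefil*.
The final consonant of the plural form *ekefil* is /l/, which is coronal, so the dative suffix is -e, giving *ekefile*.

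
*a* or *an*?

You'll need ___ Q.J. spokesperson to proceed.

The indefinite article is chosen by the initial *sound* of the following word, not its spelling.
The initialism *Q.J.* is read letter by letter; the first letter, Q, is pronounced /kjuː/, which begins with a consonant sound.
So the article is *a*: You'll need a Q.J. spokesperson to proceed.

a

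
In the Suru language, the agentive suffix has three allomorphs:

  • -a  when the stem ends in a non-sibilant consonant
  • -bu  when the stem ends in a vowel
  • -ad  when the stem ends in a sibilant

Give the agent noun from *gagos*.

gagosad

*gagos* — final sound /s/ (a sibilant) → -ad → *gagosad*.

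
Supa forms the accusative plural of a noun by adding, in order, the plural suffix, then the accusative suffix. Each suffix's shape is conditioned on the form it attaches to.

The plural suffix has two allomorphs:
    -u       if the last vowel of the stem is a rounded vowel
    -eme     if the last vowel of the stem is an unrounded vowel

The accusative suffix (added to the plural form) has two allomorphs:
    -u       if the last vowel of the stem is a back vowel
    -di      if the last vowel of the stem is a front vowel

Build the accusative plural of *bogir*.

*bogir* — last vowel /i/ (an unrounded vowel) → -eme → *bogireme*.
Since the last vowel of the plural form *bogireme* is /e/ (a front vowel), it takes -di, giving *bogiremedi*.

bogiremedi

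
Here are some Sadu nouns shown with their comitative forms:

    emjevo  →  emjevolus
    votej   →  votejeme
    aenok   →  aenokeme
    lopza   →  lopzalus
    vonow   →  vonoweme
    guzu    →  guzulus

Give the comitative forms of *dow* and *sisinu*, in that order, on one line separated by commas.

doweme, sisinulus

The suffix is conditioned by the final sound: -eme when the stem ends in a consonant (*votej*, *aenok*, *vonow*); -lus when the stem ends in a vowel (*emjevo*, *lopza*, *guzu*).
*dow* — final sound /w/ (a consonant) → -eme → *doweme*.
The final sound of *sisinu* is /u/, which is a vowel, so the suffix is -lus, giving *sisinulus*.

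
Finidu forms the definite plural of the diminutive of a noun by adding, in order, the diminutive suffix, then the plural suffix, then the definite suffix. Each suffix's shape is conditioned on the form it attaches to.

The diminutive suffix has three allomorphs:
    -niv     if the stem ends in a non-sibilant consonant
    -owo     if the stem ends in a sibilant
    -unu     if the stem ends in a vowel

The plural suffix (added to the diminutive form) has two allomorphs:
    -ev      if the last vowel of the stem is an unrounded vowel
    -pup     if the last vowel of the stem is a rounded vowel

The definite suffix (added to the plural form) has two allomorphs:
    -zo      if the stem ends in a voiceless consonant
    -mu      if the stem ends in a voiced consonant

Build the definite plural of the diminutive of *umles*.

*umles*: final sound = /s/, a sibilant → -owo → *umlesowo*.
The diminutive form *umlesowo*: last vowel = /o/, a rounded vowel → -pup → *umlesowopup*.
The final consonant of the plural form *umlesowopup* is /p/, which is voiceless, so the definite suffix is -zo, giving *umlesowopupzo*.

umlesowopupzo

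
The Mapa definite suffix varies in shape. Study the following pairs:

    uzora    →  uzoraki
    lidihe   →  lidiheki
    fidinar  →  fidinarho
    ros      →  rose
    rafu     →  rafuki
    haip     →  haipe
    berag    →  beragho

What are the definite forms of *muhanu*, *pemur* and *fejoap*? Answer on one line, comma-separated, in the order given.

The pattern is voicing of the final sound: -e when the stem ends in a voiceless consonant (*ros*, *haip*); -ho when the stem ends in a voiced consonant (*fidinar*, *berag*); -ki when the stem ends in a vowel (*uzora*, *lidihe*, *rafu*).
*muhanu*: final sound = /u/, a vowel → -ki → *muhanuki*.
The final sound of *pemur* is /r/, which is a voiced consonant, so the suffix is -ho, giving *pemurho*.
*fejoap*: final sound = /p/, a voiceless consonant → -e → *fejoape*.

muhanuki, pemurho, fejoape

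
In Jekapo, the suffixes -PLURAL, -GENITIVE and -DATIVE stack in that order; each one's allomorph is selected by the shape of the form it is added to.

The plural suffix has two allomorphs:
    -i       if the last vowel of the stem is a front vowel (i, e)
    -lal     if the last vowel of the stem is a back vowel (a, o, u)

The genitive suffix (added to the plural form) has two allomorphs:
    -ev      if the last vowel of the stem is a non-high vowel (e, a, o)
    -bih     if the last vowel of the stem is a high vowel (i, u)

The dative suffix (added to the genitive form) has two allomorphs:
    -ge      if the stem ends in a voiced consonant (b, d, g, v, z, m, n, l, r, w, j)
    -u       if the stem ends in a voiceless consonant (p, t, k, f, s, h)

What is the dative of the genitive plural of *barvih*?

barvihibihu

*barvih*: last vowel = /i/, a front vowel → -i → *barvihi*.
The plural form *barvihi*: last vowel = /i/, a high vowel → -bih → *barvihibih*.
Since the final consonant of the genitive form *barvihibih* is /h/ (voiceless), it takes -u, giving *barvihibihu*.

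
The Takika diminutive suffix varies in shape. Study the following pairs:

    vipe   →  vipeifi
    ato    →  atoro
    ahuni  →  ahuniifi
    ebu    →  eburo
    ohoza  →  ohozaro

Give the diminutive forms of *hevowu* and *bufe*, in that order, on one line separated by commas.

The pattern is front/back vowel harmony: -ifi when the last vowel of the stem is a front vowel (*vipe*, *ahuni*); -ro when the last vowel of the stem is a back vowel (*ato*, *ebu*, *ohoza*).
The last vowel of *hevowu* is /u/, which is a back vowel, so the suffix is -ro, giving *hevowuro*.
*bufe* — last vowel /e/ (a front vowel) → -ifi → *bufeifi*.

hevowuro, bufeifi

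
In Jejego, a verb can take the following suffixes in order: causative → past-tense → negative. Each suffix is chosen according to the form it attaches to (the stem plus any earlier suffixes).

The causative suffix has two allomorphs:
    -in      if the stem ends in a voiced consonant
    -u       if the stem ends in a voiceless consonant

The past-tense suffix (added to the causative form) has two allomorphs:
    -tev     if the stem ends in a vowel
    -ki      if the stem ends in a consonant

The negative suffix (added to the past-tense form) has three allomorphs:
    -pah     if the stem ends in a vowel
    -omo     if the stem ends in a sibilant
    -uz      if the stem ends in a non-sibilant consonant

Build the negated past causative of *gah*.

The final consonant of *gah* is /h/, which is voiceless, so the causative suffix is -u, giving *gahu*.
The final sound of the causative form *gahu* is /u/, which is a vowel, so the past-tense suffix is -tev, giving *gahutev*.
The final sound of the past-tense form *gahutev* is /v/, which is a non-sibilant consonant, so the negative suffix is -uz, giving *gahutevuz*.

gahutevuz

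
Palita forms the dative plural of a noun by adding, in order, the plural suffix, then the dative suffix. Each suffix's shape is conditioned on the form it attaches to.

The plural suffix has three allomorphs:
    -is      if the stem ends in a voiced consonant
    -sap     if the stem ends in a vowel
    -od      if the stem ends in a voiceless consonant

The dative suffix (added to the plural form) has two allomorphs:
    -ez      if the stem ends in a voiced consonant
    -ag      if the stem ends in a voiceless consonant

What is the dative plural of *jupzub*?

Since the final sound of *jupzub* is /b/ (a voiced consonant), it takes -is, giving *jupzubis*.
Since the final consonant of the plural form *jupzubis* is /s/ (voiceless), it takes -ag, giving *jupzubisag*.

jupzubisag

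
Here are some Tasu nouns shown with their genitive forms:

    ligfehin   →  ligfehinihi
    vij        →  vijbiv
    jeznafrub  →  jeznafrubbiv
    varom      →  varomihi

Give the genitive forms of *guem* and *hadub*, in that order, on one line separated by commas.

The alternation tracks the final consonant of the stem — -ihi when the stem ends in a nasal (*ligfehin*, *varom*); -biv when the stem ends in a non-nasal consonant (*vij*, *jeznafrub*).
The final consonant of *guem* is /m/, which is a nasal, so the suffix is -ihi, giving *guemihi*.
*hadub* — final consonant /b/ (non-nasal) → -biv → *hadubbiv*.

guemihi, hadubbiv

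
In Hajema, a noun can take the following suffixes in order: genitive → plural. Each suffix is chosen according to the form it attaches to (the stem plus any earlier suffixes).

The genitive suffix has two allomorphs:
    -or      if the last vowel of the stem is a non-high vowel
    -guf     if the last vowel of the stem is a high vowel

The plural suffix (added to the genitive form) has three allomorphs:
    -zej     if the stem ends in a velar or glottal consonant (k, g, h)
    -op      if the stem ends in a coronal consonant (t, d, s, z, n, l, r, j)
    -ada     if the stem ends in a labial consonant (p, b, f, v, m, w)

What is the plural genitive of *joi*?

*joi* — last vowel /i/ (a high vowel) → -guf → *joiguf*.
The genitive form *joiguf*: final consonant = /f/, labial → -ada → *joigufada*.

joigufada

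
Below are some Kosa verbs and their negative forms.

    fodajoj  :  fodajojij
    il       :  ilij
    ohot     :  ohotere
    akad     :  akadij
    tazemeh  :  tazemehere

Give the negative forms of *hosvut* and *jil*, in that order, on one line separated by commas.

hosvutere, jilij

Looking at the final consonant of each stem: -ere when the stem ends in a voiceless consonant (*ohot*, *tazemeh*); -ij when the stem ends in a voiced consonant (*fodajoj*, *il*, *akad*).
*hosvut* — final consonant /t/ (voiceless) → -ere → *hosvutere*.
Since the final consonant of *jil* is /l/ (voiced), it takes -ij, giving *jilij*.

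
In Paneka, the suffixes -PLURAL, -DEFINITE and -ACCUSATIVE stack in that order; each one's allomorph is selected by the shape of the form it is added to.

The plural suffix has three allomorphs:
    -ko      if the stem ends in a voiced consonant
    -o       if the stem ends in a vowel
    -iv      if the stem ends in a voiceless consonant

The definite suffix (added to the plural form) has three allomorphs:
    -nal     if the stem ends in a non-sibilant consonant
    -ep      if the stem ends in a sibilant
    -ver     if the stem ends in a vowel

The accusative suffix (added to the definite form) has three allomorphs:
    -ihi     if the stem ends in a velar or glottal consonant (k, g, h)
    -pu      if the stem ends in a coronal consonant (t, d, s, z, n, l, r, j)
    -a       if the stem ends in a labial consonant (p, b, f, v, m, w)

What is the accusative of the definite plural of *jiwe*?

The final sound of *jiwe* is /e/, which is a vowel, so the plural suffix is -o, giving *jiweo*.
The plural form *jiweo* — final sound /o/ (a vowel) → -ver → *jiweover*.
The final consonant of the definite form *jiweover* is /r/, which is coronal, so the accusative suffix is -pu, giving *jiweoverpu*.

jiweoverpu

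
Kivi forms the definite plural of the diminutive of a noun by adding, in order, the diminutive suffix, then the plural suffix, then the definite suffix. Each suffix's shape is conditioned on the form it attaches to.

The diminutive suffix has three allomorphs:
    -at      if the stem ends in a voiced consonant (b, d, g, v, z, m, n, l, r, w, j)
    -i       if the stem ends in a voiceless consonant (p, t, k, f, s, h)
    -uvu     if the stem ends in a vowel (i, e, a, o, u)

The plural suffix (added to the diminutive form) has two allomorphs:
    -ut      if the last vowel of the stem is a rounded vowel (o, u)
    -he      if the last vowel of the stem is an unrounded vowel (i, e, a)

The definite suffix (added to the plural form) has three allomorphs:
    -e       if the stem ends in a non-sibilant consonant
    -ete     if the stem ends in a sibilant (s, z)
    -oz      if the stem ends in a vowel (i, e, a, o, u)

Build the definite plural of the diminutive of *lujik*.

lujikiheoz

*lujik* — final sound /k/ (a voiceless consonant) → -i → *lujiki*.
The diminutive form *lujiki* — last vowel /i/ (an unrounded vowel) → -he → *lujikihe*.
Since the final sound of the plural form *lujikihe* is /e/ (a vowel), it takes -oz, giving *lujikiheoz*.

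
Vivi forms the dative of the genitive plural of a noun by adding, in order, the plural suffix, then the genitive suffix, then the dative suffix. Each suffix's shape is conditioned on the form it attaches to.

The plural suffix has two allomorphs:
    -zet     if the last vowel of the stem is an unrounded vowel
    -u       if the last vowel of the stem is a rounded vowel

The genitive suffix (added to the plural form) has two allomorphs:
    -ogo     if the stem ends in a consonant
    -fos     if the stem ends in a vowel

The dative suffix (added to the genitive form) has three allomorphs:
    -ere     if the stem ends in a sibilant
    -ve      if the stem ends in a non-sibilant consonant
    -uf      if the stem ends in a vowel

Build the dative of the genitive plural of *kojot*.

kojotufosere

The last vowel of *kojot* is /o/, which is a rounded vowel, so the plural suffix is -u, giving *kojotu*.
The plural form *kojotu*: final sound = /u/, a vowel → -fos → *kojotufos*.
The genitive form *kojotufos*: final sound = /s/, a sibilant → -ere → *kojotufosere*.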